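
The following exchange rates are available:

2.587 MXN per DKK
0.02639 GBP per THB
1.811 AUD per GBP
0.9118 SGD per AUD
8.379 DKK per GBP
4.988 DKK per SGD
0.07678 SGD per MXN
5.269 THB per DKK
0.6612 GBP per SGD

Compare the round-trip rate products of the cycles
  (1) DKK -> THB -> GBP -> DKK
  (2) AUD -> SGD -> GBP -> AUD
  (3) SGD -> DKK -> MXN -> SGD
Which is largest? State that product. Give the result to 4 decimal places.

1.1651

(1) 5.269 × 0.02639 × 8.379 = 1.16509
(2) 0.9118 × 0.6612 × 1.811 = 1.09182
(3) 4.988 × 2.587 × 0.07678 = 0.99077
Highest is cycle (1) at 1.1651 (>1, arbitrage).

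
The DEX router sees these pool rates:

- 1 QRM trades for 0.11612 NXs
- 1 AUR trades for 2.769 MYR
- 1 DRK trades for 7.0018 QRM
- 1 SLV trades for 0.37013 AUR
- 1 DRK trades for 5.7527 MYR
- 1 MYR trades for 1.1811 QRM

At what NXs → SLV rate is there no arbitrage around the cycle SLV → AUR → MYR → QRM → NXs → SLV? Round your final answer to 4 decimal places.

Known legs of the cycle: 0.37013 × 2.769 × 1.1811 × 0.11612 = 0.14056297475900004
For no arbitrage the full-cycle product must be 1, so the missing rate is 1 / 0.14056297475900004 ≈ 7.114249.

7.1142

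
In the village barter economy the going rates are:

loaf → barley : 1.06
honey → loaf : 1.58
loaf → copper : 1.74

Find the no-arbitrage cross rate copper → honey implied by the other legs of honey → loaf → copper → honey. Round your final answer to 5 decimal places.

Known legs of the cycle: 1.58 × 1.74 = 2.7492
For no arbitrage the full-cycle product must be 1, so the missing rate is 1 / 2.7492 ≈ 0.3637422.

0.36374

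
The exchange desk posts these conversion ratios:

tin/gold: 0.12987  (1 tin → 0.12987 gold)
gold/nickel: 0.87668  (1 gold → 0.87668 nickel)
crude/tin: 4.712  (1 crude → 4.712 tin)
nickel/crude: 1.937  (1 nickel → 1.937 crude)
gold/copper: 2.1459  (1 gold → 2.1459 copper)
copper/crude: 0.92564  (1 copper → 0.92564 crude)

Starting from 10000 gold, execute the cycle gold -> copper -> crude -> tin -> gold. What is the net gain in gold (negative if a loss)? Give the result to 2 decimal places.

2155.30

10000 gold × 2.1459 = 21459 copper
21459 copper × 0.92564 = 19863.30876 crude
19863.30876 crude × 4.712 = 93595.91087712 tin
93595.91087712 tin × 0.12987 = 12155.3009456115744 gold
Net change: 12155.3009456115744 − 10000 = 2155.3009456115744 gold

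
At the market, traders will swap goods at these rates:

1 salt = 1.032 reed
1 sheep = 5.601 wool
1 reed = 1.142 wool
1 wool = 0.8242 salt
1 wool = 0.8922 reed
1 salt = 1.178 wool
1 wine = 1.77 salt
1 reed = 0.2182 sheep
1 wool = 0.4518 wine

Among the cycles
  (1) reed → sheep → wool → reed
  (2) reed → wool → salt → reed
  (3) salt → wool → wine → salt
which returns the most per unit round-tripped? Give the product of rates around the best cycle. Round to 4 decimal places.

1.0904

(1) 0.2182 × 5.601 × 0.8922 = 1.09039
(2) 1.142 × 0.8242 × 1.032 = 0.97136
(3) 1.178 × 0.4518 × 1.77 = 0.94203
Highest is cycle (1) at 1.0904 (>1, arbitrage).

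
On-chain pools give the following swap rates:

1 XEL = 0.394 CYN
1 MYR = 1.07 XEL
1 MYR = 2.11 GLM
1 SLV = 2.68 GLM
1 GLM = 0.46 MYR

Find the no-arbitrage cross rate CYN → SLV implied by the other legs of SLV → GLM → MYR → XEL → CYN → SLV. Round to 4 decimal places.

1.9241

Known legs of the cycle: 2.68 × 0.46 × 1.07 × 0.394 = 0.519723824
For no arbitrage the full-cycle product must be 1, so the missing rate is 1 / 0.519723824 ≈ 1.924099.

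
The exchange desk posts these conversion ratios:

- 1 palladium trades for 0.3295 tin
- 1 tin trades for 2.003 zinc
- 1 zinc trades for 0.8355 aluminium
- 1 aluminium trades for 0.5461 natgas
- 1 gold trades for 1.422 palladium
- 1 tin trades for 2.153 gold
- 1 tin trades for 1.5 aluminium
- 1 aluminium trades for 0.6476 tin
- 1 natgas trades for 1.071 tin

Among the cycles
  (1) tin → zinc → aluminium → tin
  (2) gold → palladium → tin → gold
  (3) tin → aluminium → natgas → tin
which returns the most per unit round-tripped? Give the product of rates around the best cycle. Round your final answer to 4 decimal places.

(1) 2.003 × 0.8355 × 0.6476 = 1.08376
(2) 1.422 × 0.3295 × 2.153 = 1.00879
(3) 1.5 × 0.5461 × 1.071 = 0.87731
Highest is cycle (1) at 1.0838 (>1, arbitrage).

1.0838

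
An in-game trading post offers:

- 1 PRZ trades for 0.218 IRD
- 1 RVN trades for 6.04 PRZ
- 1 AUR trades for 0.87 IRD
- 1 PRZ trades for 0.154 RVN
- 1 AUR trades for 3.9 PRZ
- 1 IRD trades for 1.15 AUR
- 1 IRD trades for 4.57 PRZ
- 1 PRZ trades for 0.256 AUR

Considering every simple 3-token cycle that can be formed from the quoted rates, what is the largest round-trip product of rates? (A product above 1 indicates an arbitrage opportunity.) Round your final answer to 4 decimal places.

1.0178

IRD→PRZ→AUR→IRD: 4.57 × 0.256 × 0.87 = 1.01783
IRD→AUR→PRZ→IRD: 1.15 × 3.9 × 0.218 = 0.97773
Maximum is IRD→PRZ→AUR→IRD at 1.0178; arbitrage exists.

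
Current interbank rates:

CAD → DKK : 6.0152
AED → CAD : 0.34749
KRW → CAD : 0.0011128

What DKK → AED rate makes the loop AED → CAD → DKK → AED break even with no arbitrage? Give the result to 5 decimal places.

0.47842

Known legs of the cycle: 0.34749 × 6.0152 = 2.090221848
For no arbitrage the full-cycle product must be 1, so the missing rate is 1 / 2.090221848 ≈ 0.4784181.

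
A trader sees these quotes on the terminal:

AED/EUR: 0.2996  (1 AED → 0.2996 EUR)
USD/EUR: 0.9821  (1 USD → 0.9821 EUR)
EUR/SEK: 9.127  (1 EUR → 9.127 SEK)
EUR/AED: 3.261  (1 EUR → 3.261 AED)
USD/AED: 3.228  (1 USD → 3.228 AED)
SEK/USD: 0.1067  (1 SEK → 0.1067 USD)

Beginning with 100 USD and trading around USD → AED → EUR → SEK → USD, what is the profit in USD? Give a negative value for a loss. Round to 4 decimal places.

-5.8180

100 USD × 3.228 = 322.8 AED
322.8 AED × 0.2996 = 96.71088 EUR
96.71088 EUR × 9.127 = 882.68020176 SEK
882.68020176 SEK × 0.1067 = 94.181977527792 USD
Net change: 94.181977527792 − 100 = -5.818022472208 USD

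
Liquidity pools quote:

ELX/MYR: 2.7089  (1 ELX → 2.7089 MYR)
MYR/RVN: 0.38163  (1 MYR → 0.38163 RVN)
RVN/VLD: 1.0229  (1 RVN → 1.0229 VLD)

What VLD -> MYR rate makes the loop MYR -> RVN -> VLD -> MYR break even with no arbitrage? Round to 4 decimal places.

Known legs of the cycle: 0.38163 × 1.0229 = 0.390369327
For no arbitrage the full-cycle product must be 1, so the missing rate is 1 / 0.390369327 ≈ 2.561677.

2.5617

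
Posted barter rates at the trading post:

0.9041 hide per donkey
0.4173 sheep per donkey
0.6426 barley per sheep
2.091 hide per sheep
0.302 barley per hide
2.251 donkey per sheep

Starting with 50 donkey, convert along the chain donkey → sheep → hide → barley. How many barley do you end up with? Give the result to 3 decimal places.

50 donkey × 0.4173 = 20.865 sheep
20.865 sheep × 2.091 = 43.628715 hide
43.628715 hide × 0.302 = 13.17587193 barley

13.176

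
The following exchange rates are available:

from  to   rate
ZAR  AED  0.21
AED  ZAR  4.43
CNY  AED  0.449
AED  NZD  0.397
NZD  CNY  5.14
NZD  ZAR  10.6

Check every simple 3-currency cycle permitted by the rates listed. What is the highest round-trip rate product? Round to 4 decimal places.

0.9162

AED→NZD→CNY→AED: 0.397 × 5.14 × 0.449 = 0.91622
ZAR→AED→NZD→ZAR: 0.21 × 0.397 × 10.6 = 0.88372
Maximum is AED→NZD→CNY→AED at 0.9162; no arbitrage — every cycle loses value.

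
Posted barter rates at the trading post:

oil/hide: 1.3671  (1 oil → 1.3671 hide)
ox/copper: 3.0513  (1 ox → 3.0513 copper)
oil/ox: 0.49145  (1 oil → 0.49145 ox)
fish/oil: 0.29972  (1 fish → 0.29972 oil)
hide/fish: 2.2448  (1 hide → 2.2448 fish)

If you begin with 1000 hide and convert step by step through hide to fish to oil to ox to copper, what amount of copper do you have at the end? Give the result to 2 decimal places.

1000 hide × 2.2448 = 2244.8 fish
2244.8 fish × 0.29972 = 672.811456 oil
672.811456 oil × 0.49145 = 330.6531900512 ox
330.6531900512 ox × 3.0513 = 1008.92207880322656 copper

1008.92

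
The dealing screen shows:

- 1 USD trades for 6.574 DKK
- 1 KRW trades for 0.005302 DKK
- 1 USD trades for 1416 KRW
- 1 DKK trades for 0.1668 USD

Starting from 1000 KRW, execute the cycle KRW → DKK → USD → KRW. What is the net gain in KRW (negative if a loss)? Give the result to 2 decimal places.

252.27

1000 KRW × 0.005302 = 5.302 DKK
5.302 DKK × 0.1668 = 0.8843736 USD
0.8843736 USD × 1416 = 1252.2730176 KRW
Net change: 1252.2730176 − 1000 = 252.2730176 KRW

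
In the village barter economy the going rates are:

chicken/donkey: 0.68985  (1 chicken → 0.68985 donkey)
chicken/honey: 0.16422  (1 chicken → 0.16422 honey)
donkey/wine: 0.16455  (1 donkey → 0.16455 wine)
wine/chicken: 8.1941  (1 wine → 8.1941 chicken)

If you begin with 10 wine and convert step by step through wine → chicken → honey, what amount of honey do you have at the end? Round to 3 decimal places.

13.456

10 wine × 8.1941 = 81.941 chicken
81.941 chicken × 0.16422 = 13.45635102 honey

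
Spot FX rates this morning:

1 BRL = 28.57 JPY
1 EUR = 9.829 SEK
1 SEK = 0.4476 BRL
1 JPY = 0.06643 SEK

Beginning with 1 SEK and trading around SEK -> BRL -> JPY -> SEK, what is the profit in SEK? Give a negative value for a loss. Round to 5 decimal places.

-0.15050

1 SEK × 0.4476 = 0.4476 BRL
0.4476 BRL × 28.57 = 12.787932 JPY
12.787932 JPY × 0.06643 = 0.84950232276 SEK
Net change: 0.84950232276 − 1 = -0.15049767724 SEK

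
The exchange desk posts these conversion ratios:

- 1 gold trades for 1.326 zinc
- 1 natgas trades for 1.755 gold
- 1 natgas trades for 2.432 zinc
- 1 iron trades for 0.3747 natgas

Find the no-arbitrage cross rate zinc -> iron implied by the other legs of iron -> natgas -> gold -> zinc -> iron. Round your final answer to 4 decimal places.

Known legs of the cycle: 0.3747 × 1.755 × 1.326 = 0.871975611
For no arbitrage the full-cycle product must be 1, so the missing rate is 1 / 0.871975611 ≈ 1.146821.

1.1468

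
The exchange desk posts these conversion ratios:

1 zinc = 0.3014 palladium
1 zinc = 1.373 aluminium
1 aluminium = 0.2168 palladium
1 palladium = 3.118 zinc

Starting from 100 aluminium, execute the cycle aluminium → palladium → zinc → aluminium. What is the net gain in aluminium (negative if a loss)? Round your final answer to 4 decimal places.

-7.1876

100 aluminium × 0.2168 = 21.68 palladium
21.68 palladium × 3.118 = 67.59824 zinc
67.59824 zinc × 1.373 = 92.81238352 aluminium
Net change: 92.81238352 − 100 = -7.18761648 aluminium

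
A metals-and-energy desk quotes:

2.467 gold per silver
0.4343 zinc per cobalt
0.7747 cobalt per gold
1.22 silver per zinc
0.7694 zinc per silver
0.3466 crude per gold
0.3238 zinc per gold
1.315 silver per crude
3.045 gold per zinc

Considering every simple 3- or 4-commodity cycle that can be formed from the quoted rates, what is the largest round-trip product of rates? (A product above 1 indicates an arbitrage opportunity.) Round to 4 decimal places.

1.1244

crude→silver→gold→crude: 1.315 × 2.467 × 0.3466 = 1.12441
zinc→gold→crude→silver→zinc: 3.045 × 0.3466 × 1.315 × 0.7694 = 1.06781
cobalt→zinc→gold→cobalt: 0.4343 × 3.045 × 0.7747 = 1.02450
cobalt→zinc→silver→gold→cobalt: 0.4343 × 1.22 × 2.467 × 0.7747 = 1.01263
zinc→silver→gold→zinc: 1.22 × 2.467 × 0.3238 = 0.97455
Maximum is crude→silver→gold→crude at 1.1244; arbitrage exists.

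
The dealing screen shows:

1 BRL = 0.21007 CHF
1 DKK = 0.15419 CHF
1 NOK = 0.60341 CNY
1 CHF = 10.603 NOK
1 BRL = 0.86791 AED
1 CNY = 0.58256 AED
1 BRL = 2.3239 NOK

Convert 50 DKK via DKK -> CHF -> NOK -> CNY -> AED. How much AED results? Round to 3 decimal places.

50 DKK × 0.15419 = 7.7095 CHF
7.7095 CHF × 10.603 = 81.7438285 NOK
81.7438285 NOK × 0.60341 = 49.325043555185 CNY
49.325043555185 CNY × 0.58256 = 28.7347973735085736 AED

28.735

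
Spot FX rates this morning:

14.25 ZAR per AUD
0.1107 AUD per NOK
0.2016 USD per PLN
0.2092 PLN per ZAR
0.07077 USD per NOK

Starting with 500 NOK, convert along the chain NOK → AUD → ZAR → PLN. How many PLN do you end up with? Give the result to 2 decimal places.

165.00

500 NOK × 0.1107 = 55.35 AUD
55.35 AUD × 14.25 = 788.7375 ZAR
788.7375 ZAR × 0.2092 = 165.003885 PLN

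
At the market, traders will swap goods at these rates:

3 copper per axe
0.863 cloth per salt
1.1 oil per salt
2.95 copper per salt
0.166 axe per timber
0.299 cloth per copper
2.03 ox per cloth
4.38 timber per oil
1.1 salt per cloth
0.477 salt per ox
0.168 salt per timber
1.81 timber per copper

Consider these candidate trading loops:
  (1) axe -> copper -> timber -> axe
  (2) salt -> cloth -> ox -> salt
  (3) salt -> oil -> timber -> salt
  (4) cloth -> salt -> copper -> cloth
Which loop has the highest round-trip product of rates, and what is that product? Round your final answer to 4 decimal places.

(1) 3 × 1.81 × 0.166 = 0.90138
(2) 0.863 × 2.03 × 0.477 = 0.83565
(3) 1.1 × 4.38 × 0.168 = 0.80942
(4) 1.1 × 2.95 × 0.299 = 0.97026
Highest is cycle (4) at 0.9703 (≤1, no arbitrage).

0.9703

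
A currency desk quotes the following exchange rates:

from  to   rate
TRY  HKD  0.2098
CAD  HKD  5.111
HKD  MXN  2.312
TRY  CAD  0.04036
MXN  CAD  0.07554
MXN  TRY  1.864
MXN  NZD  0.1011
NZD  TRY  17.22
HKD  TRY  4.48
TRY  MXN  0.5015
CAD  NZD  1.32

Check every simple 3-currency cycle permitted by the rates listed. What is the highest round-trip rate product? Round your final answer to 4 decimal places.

TRY→CAD→HKD→TRY: 0.04036 × 5.111 × 4.48 = 0.92413
TRY→CAD→NZD→TRY: 0.04036 × 1.32 × 17.22 = 0.91740
MXN→TRY→HKD→MXN: 1.864 × 0.2098 × 2.312 = 0.90415
MXN→CAD→HKD→MXN: 0.07554 × 5.111 × 2.312 = 0.89263
MXN→NZD→TRY→MXN: 0.1011 × 17.22 × 0.5015 = 0.87308
Maximum is TRY→CAD→HKD→TRY at 0.9241; no arbitrage — every cycle loses value.

0.9241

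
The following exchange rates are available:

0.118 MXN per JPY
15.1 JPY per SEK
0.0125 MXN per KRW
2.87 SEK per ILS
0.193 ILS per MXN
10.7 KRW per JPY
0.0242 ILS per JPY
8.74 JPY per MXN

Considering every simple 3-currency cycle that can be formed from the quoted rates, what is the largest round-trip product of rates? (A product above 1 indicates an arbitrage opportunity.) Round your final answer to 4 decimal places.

1.1690

KRW→MXN→JPY→KRW: 0.0125 × 8.74 × 10.7 = 1.16898
SEK→JPY→ILS→SEK: 15.1 × 0.0242 × 2.87 = 1.04876
Maximum is KRW→MXN→JPY→KRW at 1.1690; arbitrage exists.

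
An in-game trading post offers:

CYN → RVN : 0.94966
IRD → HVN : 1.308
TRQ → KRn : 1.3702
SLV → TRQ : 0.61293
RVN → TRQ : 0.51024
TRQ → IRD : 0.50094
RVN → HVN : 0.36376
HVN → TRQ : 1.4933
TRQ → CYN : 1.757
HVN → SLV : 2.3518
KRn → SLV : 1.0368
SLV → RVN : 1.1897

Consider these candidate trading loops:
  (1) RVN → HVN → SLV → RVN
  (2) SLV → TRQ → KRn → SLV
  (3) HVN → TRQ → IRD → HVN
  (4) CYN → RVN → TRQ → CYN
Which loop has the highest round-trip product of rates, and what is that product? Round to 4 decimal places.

(1) 0.36376 × 2.3518 × 1.1897 = 1.01778
(2) 0.61293 × 1.3702 × 1.0368 = 0.87074
(3) 1.4933 × 0.50094 × 1.308 = 0.97845
(4) 0.94966 × 0.51024 × 1.757 = 0.85136
Highest is cycle (1) at 1.0178 (>1, arbitrage).

1.0178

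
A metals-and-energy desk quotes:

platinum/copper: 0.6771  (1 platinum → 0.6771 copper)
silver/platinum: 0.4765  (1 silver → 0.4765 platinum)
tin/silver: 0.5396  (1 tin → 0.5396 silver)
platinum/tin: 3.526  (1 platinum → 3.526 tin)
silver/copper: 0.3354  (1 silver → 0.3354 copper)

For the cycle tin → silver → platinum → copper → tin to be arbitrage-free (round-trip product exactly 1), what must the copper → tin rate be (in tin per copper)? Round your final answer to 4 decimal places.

5.7440

Known legs of the cycle: 0.5396 × 0.4765 × 0.6771 = 0.17409554574
For no arbitrage the full-cycle product must be 1, so the missing rate is 1 / 0.17409554574 ≈ 5.743972.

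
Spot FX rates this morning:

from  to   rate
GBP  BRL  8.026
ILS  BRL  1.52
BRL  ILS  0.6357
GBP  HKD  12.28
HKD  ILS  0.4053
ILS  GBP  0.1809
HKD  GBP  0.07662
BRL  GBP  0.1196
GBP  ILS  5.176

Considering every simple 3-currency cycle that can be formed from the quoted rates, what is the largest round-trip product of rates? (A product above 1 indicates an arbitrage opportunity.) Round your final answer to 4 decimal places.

BRL→GBP→ILS→BRL: 0.1196 × 5.176 × 1.52 = 0.94096
BRL→ILS→GBP→BRL: 0.6357 × 0.1809 × 8.026 = 0.92297
ILS→GBP→HKD→ILS: 0.1809 × 12.28 × 0.4053 = 0.90035
Maximum is BRL→GBP→ILS→BRL at 0.9410; no arbitrage — every cycle loses value.

0.9410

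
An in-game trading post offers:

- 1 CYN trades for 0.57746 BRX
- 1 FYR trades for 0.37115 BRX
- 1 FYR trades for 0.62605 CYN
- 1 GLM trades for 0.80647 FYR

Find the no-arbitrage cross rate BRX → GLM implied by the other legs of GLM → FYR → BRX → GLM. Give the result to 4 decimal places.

3.3409

Known legs of the cycle: 0.80647 × 0.37115 = 0.2993213405
For no arbitrage the full-cycle product must be 1, so the missing rate is 1 / 0.2993213405 ≈ 3.340891.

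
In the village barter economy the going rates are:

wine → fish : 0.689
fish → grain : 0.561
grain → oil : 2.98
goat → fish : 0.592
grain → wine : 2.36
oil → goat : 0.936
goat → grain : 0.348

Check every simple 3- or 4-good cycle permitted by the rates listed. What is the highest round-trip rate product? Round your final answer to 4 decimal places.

0.9707

oil→goat→grain→oil: 0.936 × 0.348 × 2.98 = 0.97067
fish→grain→oil→goat→fish: 0.561 × 2.98 × 0.936 × 0.592 = 0.92635
fish→grain→wine→fish: 0.561 × 2.36 × 0.689 = 0.91221
Maximum is oil→goat→grain→oil at 0.9707; no arbitrage — every cycle loses value.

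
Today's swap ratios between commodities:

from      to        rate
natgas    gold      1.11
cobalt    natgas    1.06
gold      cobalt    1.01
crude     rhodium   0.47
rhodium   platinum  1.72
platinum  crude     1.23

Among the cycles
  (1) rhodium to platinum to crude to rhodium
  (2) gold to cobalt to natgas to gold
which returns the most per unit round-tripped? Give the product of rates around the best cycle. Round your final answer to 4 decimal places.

(1) 1.72 × 1.23 × 0.47 = 0.99433
(2) 1.01 × 1.06 × 1.11 = 1.18837
Highest is cycle (2) at 1.1884 (>1, arbitrage).

1.1884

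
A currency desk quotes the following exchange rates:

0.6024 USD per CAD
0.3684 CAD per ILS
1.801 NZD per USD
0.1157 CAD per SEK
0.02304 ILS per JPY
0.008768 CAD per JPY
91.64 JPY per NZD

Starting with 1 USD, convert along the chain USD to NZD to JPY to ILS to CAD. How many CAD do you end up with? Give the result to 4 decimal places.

1 USD × 1.801 = 1.801 NZD
1.801 NZD × 91.64 = 165.04364 JPY
165.04364 JPY × 0.02304 = 3.8026054656 ILS
3.8026054656 ILS × 0.3684 = 1.40087985352704 CAD

1.4009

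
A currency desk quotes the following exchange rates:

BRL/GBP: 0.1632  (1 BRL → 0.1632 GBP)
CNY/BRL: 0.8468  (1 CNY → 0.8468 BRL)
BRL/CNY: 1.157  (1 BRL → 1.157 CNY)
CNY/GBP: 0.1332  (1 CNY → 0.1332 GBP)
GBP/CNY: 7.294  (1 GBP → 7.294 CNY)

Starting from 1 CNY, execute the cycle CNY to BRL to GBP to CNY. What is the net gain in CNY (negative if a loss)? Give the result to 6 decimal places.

1 CNY × 0.8468 = 0.8468 BRL
0.8468 BRL × 0.1632 = 0.13819776 GBP
0.13819776 GBP × 7.294 = 1.00801446144 CNY
Net change: 1.00801446144 − 1 = 0.00801446144 CNY

0.008014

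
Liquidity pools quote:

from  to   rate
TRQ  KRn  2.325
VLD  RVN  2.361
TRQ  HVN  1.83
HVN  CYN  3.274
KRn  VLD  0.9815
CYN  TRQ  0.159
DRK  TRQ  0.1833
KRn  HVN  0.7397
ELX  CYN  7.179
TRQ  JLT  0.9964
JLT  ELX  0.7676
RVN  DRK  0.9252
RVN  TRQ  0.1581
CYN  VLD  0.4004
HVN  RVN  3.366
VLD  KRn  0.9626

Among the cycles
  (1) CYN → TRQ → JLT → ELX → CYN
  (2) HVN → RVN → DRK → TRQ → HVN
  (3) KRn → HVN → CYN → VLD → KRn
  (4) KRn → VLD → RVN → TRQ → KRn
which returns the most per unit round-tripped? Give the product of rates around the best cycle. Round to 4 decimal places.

1.0446

(1) 0.159 × 0.9964 × 0.7676 × 7.179 = 0.87303
(2) 3.366 × 0.9252 × 0.1833 × 1.83 = 1.04463
(3) 0.7397 × 3.274 × 0.4004 × 0.9626 = 0.93341
(4) 0.9815 × 2.361 × 0.1581 × 2.325 = 0.85181
Highest is cycle (2) at 1.0446 (>1, arbitrage).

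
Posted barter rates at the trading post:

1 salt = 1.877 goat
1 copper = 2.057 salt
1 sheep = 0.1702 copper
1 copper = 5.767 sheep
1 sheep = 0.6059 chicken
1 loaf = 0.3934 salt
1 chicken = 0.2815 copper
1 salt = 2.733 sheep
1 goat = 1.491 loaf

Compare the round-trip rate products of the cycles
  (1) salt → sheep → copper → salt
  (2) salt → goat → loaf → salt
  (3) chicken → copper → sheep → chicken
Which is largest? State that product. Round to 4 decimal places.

1.1010

(1) 2.733 × 0.1702 × 2.057 = 0.95683
(2) 1.877 × 1.491 × 0.3934 = 1.10097
(3) 0.2815 × 5.767 × 0.6059 = 0.98362
Highest is cycle (2) at 1.1010 (>1, arbitrage).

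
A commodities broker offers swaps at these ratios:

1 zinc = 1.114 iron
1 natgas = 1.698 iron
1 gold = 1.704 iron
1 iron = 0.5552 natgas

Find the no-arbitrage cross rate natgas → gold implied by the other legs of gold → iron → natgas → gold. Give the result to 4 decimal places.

Known legs of the cycle: 1.704 × 0.5552 = 0.9460608
For no arbitrage the full-cycle product must be 1, so the missing rate is 1 / 0.9460608 ≈ 1.057015.

1.0570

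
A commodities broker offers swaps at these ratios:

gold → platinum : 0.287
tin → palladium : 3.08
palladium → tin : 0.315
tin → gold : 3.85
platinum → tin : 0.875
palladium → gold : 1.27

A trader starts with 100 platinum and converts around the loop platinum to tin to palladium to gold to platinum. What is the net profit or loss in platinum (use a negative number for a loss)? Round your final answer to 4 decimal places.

100 platinum × 0.875 = 87.5 tin
87.5 tin × 3.08 = 269.5 palladium
269.5 palladium × 1.27 = 342.265 gold
342.265 gold × 0.287 = 98.230055 platinum
Net change: 98.230055 − 100 = -1.769945 platinum

-1.7699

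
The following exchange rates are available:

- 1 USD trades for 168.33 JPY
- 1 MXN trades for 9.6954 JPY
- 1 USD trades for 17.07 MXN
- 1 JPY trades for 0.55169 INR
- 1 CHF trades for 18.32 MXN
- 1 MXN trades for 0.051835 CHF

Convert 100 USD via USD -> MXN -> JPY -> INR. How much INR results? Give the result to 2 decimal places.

9130.50

100 USD × 17.07 = 1707 MXN
1707 MXN × 9.6954 = 16550.0478 JPY
16550.0478 JPY × 0.55169 = 9130.495870782 INR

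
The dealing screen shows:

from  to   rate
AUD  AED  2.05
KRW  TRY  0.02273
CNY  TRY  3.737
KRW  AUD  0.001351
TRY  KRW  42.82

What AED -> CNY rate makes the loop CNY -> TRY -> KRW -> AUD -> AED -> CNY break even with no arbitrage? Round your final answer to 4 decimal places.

2.2564

Known legs of the cycle: 3.737 × 42.82 × 0.001351 × 2.05 = 0.443178793547
For no arbitrage the full-cycle product must be 1, so the missing rate is 1 / 0.443178793547 ≈ 2.256426.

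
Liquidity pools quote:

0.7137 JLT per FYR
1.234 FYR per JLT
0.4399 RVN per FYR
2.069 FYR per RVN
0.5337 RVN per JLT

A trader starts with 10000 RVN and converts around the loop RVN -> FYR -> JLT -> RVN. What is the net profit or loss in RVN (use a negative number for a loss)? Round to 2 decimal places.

10000 RVN × 2.069 = 20690 FYR
20690 FYR × 0.7137 = 14766.453 JLT
14766.453 JLT × 0.5337 = 7880.8559661 RVN
Net change: 7880.8559661 − 10000 = -2119.1440339 RVN

-2119.14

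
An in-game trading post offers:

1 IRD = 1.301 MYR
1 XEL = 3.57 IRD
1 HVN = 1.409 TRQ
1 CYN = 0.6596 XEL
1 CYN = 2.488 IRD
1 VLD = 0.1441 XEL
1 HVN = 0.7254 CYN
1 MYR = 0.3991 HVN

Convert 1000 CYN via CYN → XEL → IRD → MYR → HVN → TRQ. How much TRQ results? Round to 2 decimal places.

1000 CYN × 0.6596 = 659.6 XEL
659.6 XEL × 3.57 = 2354.772 IRD
2354.772 IRD × 1.301 = 3063.558372 MYR
3063.558372 MYR × 0.3991 = 1222.6661462652 HVN
1222.6661462652 HVN × 1.409 = 1722.7366000876668 TRQ

1722.74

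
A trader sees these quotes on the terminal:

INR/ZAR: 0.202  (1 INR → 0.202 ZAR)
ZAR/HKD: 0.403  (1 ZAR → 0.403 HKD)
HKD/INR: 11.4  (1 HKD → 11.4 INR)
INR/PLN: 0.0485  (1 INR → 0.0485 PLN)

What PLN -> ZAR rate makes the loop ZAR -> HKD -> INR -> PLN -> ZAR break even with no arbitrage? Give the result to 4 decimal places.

4.4880

Known legs of the cycle: 0.403 × 11.4 × 0.0485 = 0.2228187
For no arbitrage the full-cycle product must be 1, so the missing rate is 1 / 0.2228187 ≈ 4.487954.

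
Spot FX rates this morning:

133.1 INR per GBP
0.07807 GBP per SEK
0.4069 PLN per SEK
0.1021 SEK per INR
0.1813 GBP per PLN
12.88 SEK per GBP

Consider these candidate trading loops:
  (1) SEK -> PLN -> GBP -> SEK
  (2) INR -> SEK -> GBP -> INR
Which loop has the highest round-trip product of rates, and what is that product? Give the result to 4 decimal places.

1.0609

(1) 0.4069 × 0.1813 × 12.88 = 0.95017
(2) 0.1021 × 0.07807 × 133.1 = 1.06093
Highest is cycle (2) at 1.0609 (>1, arbitrage).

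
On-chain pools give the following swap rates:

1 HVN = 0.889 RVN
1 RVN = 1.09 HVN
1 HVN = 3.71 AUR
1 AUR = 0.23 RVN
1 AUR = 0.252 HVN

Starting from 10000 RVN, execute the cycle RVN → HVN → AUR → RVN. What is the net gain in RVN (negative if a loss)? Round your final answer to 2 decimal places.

10000 RVN × 1.09 = 10900 HVN
10900 HVN × 3.71 = 40439 AUR
40439 AUR × 0.23 = 9300.97 RVN
Net change: 9300.97 − 10000 = -699.03 RVN

-699.03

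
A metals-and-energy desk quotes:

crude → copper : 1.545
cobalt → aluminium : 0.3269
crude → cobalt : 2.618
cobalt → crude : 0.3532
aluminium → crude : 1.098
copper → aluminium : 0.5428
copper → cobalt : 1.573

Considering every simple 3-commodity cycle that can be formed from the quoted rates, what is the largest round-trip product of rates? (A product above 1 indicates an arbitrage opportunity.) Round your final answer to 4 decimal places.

0.9397

crude→cobalt→aluminium→crude: 2.618 × 0.3269 × 1.098 = 0.93969
crude→copper→aluminium→crude: 1.545 × 0.5428 × 1.098 = 0.92081
crude→copper→cobalt→crude: 1.545 × 1.573 × 0.3532 = 0.85838
Maximum is crude→cobalt→aluminium→crude at 0.9397; no arbitrage — every cycle loses value.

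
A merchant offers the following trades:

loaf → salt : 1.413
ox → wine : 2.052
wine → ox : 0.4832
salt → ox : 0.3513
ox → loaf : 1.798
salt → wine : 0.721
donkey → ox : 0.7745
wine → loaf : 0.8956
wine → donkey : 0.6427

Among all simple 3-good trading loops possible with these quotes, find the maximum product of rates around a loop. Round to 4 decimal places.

donkey→ox→wine→donkey: 0.7745 × 2.052 × 0.6427 = 1.02143
salt→wine→loaf→salt: 0.721 × 0.8956 × 1.413 = 0.91241
salt→ox→loaf→salt: 0.3513 × 1.798 × 1.413 = 0.89250
Maximum is donkey→ox→wine→donkey at 1.0214; arbitrage exists.

1.0214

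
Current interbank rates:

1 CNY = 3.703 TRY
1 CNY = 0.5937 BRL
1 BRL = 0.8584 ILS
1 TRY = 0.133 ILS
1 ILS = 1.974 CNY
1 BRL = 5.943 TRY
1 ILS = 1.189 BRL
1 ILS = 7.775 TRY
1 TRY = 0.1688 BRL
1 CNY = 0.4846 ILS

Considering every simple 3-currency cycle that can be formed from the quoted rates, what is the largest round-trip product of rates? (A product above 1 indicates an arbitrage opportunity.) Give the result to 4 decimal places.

1.1266

BRL→ILS→TRY→BRL: 0.8584 × 7.775 × 0.1688 = 1.12658
BRL→ILS→CNY→BRL: 0.8584 × 1.974 × 0.5937 = 1.00601
TRY→ILS→CNY→TRY: 0.133 × 1.974 × 3.703 = 0.97219
BRL→TRY→ILS→BRL: 5.943 × 0.133 × 1.189 = 0.93981
Maximum is BRL→ILS→TRY→BRL at 1.1266; arbitrage exists.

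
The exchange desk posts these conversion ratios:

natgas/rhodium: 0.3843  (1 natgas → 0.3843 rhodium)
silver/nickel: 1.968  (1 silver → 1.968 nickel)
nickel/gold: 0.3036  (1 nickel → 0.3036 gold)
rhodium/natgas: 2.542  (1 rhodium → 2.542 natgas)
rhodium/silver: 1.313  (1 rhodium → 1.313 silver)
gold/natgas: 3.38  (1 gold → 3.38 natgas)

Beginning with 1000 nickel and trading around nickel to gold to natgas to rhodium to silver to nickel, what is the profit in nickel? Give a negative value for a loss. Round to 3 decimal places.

1000 nickel × 0.3036 = 303.6 gold
303.6 gold × 3.38 = 1026.168 natgas
1026.168 natgas × 0.3843 = 394.3563624 rhodium
394.3563624 rhodium × 1.313 = 517.7899038312 silver
517.7899038312 silver × 1.968 = 1019.0105307398016 nickel
Net change: 1019.0105307398016 − 1000 = 19.0105307398016 nickel

19.011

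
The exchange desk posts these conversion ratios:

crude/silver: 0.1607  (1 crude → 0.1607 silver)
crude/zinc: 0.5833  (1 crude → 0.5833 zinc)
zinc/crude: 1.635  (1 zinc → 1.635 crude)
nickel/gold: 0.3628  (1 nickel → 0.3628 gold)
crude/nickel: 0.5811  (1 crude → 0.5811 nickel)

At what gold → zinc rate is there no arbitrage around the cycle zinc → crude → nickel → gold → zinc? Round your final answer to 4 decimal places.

Known legs of the cycle: 1.635 × 0.5811 × 0.3628 = 0.3446957358
For no arbitrage the full-cycle product must be 1, so the missing rate is 1 / 0.3446957358 ≈ 2.901109.

2.9011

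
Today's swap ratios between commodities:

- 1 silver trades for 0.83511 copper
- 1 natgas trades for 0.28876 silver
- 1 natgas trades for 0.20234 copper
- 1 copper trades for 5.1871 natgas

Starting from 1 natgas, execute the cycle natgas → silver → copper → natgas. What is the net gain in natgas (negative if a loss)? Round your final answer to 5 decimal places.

0.25085

1 natgas × 0.28876 = 0.28876 silver
0.28876 silver × 0.83511 = 0.2411463636 copper
0.2411463636 copper × 5.1871 = 1.25085030262956 natgas
Net change: 1.25085030262956 − 1 = 0.25085030262956 natgas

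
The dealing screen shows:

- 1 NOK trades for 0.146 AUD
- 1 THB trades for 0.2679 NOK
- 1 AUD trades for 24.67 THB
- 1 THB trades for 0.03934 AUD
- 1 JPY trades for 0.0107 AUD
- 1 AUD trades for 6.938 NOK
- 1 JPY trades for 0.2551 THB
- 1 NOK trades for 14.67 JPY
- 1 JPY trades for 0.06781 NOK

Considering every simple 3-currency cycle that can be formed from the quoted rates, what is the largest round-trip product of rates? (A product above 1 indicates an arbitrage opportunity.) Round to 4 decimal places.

JPY→AUD→NOK→JPY: 0.0107 × 6.938 × 14.67 = 1.08905
JPY→THB→NOK→JPY: 0.2551 × 0.2679 × 14.67 = 1.00257
THB→NOK→AUD→THB: 0.2679 × 0.146 × 24.67 = 0.96493
Maximum is JPY→AUD→NOK→JPY at 1.0891; arbitrage exists.

1.0891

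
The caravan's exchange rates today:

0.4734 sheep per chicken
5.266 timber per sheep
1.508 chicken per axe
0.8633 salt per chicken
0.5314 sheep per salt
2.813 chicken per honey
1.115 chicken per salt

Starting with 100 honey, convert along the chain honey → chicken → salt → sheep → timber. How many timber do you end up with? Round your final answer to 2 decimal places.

100 honey × 2.813 = 281.3 chicken
281.3 chicken × 0.8633 = 242.84629 salt
242.84629 salt × 0.5314 = 129.048518506 sheep
129.048518506 sheep × 5.266 = 679.569498452596 timber

679.57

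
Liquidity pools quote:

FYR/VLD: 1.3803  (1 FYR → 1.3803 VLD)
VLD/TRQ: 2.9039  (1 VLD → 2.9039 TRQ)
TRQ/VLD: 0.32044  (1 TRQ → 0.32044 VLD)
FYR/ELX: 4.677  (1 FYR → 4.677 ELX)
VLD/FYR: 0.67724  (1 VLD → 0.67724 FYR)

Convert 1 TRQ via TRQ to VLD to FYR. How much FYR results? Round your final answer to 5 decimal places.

1 TRQ × 0.32044 = 0.32044 VLD
0.32044 VLD × 0.67724 = 0.2170147856 FYR

0.21701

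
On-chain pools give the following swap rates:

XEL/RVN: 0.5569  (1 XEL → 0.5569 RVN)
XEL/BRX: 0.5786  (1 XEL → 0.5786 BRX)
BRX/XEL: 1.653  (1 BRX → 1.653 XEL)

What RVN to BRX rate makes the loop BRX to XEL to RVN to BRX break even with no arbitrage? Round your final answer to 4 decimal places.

Known legs of the cycle: 1.653 × 0.5569 = 0.9205557
For no arbitrage the full-cycle product must be 1, so the missing rate is 1 / 0.9205557 ≈ 1.086300.

1.0863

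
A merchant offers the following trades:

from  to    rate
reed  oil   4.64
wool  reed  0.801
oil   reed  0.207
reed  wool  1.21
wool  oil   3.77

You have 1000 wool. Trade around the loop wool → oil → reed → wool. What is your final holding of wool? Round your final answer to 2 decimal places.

944.27

1000 wool × 3.77 = 3770 oil
3770 oil × 0.207 = 780.39 reed
780.39 reed × 1.21 = 944.2719 wool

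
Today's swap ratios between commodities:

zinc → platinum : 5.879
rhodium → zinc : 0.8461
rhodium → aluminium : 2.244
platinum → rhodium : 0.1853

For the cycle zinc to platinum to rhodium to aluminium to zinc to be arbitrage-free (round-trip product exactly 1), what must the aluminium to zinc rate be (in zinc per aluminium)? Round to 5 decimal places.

Known legs of the cycle: 5.879 × 0.1853 × 2.244 = 2.4445658028
For no arbitrage the full-cycle product must be 1, so the missing rate is 1 / 2.4445658028 ≈ 0.4090706.

0.40907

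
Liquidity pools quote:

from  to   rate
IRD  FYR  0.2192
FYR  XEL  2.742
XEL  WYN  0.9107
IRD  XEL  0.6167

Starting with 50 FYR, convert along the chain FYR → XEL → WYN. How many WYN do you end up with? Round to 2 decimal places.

50 FYR × 2.742 = 137.1 XEL
137.1 XEL × 0.9107 = 124.85697 WYN

124.86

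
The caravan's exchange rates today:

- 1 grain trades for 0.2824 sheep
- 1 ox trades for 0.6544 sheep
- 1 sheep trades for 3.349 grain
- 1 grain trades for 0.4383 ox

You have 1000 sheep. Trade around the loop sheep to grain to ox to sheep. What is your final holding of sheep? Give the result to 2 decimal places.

960.57

1000 sheep × 3.349 = 3349 grain
3349 grain × 0.4383 = 1467.8667 ox
1467.8667 ox × 0.6544 = 960.57196848 sheep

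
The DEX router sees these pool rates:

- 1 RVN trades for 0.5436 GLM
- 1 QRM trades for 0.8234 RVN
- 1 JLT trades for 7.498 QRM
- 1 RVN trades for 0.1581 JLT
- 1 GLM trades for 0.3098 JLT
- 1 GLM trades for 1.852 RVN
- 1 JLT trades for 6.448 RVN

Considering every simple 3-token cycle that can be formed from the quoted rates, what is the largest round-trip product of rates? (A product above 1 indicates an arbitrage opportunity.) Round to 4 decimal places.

1.0859

JLT→RVN→GLM→JLT: 6.448 × 0.5436 × 0.3098 = 1.08589
JLT→QRM→RVN→JLT: 7.498 × 0.8234 × 0.1581 = 0.97609
Maximum is JLT→RVN→GLM→JLT at 1.0859; arbitrage exists.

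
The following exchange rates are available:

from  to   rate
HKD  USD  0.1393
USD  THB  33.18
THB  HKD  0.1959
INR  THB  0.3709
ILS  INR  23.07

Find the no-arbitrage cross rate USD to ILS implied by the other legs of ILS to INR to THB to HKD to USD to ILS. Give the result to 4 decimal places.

Known legs of the cycle: 23.07 × 0.3709 × 0.1959 × 0.1393 = 0.23350166424081
For no arbitrage the full-cycle product must be 1, so the missing rate is 1 / 0.23350166424081 ≈ 4.282625.

4.2826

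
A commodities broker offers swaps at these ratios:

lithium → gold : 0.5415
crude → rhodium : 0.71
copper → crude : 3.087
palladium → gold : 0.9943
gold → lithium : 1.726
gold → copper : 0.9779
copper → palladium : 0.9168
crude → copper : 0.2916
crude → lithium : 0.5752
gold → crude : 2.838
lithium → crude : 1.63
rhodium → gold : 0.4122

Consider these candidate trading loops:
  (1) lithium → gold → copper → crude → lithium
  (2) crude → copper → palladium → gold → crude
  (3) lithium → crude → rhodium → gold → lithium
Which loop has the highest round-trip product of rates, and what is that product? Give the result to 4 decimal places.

0.9403

(1) 0.5415 × 0.9779 × 3.087 × 0.5752 = 0.94026
(2) 0.2916 × 0.9168 × 0.9943 × 2.838 = 0.75438
(3) 1.63 × 0.71 × 0.4122 × 1.726 = 0.82337
Highest is cycle (1) at 0.9403 (≤1, no arbitrage).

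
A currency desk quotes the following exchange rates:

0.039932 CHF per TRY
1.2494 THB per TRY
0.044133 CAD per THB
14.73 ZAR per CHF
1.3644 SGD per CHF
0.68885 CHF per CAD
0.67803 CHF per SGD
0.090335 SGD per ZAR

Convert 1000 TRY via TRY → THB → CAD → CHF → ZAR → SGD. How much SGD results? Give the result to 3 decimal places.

1000 TRY × 1.2494 = 1249.4 THB
1249.4 THB × 0.044133 = 55.1397702 CAD
55.1397702 CAD × 0.68885 = 37.98303070227 CHF
37.98303070227 CHF × 14.73 = 559.4900422444371 ZAR
559.4900422444371 ZAR × 0.090335 = 50.5415329661512254285 SGD

50.542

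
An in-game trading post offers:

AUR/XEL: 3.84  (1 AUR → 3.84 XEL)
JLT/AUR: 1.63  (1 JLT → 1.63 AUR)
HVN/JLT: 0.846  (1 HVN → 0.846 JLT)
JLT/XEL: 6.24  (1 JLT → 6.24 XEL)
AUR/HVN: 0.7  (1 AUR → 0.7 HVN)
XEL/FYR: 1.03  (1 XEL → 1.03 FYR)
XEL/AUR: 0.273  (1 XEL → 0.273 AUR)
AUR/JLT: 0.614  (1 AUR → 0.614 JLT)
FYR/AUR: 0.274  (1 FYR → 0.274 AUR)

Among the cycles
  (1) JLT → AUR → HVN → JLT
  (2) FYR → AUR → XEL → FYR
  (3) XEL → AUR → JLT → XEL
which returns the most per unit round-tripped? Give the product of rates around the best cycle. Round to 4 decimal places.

(1) 1.63 × 0.7 × 0.846 = 0.96529
(2) 0.274 × 3.84 × 1.03 = 1.08372
(3) 0.273 × 0.614 × 6.24 = 1.04596
Highest is cycle (2) at 1.0837 (>1, arbitrage).

1.0837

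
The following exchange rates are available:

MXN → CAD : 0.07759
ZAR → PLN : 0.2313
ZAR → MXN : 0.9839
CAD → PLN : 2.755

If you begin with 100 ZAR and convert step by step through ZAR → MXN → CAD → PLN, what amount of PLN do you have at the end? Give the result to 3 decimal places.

21.032

100 ZAR × 0.9839 = 98.39 MXN
98.39 MXN × 0.07759 = 7.6340801 CAD
7.6340801 CAD × 2.755 = 21.0318906755 PLN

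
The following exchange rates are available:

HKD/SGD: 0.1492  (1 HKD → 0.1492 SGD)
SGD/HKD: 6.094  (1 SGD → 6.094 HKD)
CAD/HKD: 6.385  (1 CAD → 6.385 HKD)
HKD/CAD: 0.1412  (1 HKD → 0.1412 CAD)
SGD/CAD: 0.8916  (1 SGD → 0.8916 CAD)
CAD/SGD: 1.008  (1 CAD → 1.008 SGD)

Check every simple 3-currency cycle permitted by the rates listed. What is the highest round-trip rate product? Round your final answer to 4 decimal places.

0.8674

SGD→HKD→CAD→SGD: 6.094 × 0.1412 × 1.008 = 0.86736
SGD→CAD→HKD→SGD: 0.8916 × 6.385 × 0.1492 = 0.84938
Maximum is SGD→HKD→CAD→SGD at 0.8674; no arbitrage — every cycle loses value.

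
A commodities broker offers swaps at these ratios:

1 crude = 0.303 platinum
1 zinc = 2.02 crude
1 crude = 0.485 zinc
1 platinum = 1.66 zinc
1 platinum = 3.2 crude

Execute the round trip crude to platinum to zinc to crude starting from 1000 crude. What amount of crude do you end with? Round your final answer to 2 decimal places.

1016.02

1000 crude × 0.303 = 303 platinum
303 platinum × 1.66 = 502.98 zinc
502.98 zinc × 2.02 = 1016.0196 crude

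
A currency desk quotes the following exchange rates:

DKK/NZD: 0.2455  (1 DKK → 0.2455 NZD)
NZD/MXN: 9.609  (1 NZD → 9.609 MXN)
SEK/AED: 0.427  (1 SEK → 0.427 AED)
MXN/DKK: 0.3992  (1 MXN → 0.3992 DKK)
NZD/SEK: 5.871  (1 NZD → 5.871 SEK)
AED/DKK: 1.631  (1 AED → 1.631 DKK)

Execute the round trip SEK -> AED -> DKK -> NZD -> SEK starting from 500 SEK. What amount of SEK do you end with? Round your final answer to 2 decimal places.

501.90

500 SEK × 0.427 = 213.5 AED
213.5 AED × 1.631 = 348.2185 DKK
348.2185 DKK × 0.2455 = 85.48764175 NZD
85.48764175 NZD × 5.871 = 501.89794471425 SEK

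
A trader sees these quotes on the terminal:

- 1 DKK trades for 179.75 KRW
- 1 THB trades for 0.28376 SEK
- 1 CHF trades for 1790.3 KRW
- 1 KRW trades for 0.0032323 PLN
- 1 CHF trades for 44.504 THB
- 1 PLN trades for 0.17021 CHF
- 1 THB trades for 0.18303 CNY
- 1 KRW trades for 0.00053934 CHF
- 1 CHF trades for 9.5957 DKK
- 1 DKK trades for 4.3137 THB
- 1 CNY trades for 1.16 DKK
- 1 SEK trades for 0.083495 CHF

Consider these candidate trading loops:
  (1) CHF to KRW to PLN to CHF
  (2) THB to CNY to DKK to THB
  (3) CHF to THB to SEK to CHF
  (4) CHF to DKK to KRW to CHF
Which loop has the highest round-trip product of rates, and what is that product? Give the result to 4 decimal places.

1.0544

(1) 1790.3 × 0.0032323 × 0.17021 = 0.98497
(2) 0.18303 × 1.16 × 4.3137 = 0.91586
(3) 44.504 × 0.28376 × 0.083495 = 1.05441
(4) 9.5957 × 179.75 × 0.00053934 = 0.93027
Highest is cycle (3) at 1.0544 (>1, arbitrage).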